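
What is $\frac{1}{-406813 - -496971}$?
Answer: $\frac{1}{90158} \approx 1.1092 \cdot 10^{-5}$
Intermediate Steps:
$\frac{1}{-406813 - -496971} = \frac{1}{-406813 + 496971} = \frac{1}{90158}$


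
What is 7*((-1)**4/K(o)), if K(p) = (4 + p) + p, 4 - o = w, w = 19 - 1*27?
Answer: 1/4 ≈ 0.25000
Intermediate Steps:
w = -8 (w = 19 - 27 = -8)
o = 12 (o = 4 - 1*(-8) = 4 + 8 = 12)
K(p) = 4 + 2*p
7*((-1)**4/K(o)) = 7*((-1)**4/(4 + 2*12)) = 7*(1/(4 + 24)) = 7*(1/28) = 1/4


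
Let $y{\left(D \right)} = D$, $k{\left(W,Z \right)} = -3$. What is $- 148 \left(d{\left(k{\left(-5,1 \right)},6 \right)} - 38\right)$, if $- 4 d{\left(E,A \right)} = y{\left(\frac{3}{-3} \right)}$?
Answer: $5587$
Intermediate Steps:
$d{\left(E,A \right)} = \frac{1}{4}$ ($d{\left(E,A \right)} = - \frac{3 \frac{1}{-3}}{4} = - \frac{3 \left(- \frac{1}{3}\right)}{4} = \left(- \frac{1}{4}\right) \left(-1\right) = \frac{1}{4}$)
$- 148 \left(d{\left(k{\left(-5,1 \right)},6 \right)} - 38\right) = - 148 \left(\frac{1}{4} - 38\right) = \left(-148\right) \left(- \frac{151}{4}\right) = 5587$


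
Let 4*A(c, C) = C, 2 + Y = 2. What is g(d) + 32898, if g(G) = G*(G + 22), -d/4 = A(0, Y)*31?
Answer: 32898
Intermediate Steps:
Y = 0 (Y = -2 + 2 = 0)
A(c, C) = C/4
d = 0 (d = -4*(¼)*0*31 = -0*31 = -4*0 = 0)
g(G) = G*(22 + G)
g(d) + 32898 = 0*(22 + 0) + 32898 = 0*22 + 32898 = 0 + 32898 = 32898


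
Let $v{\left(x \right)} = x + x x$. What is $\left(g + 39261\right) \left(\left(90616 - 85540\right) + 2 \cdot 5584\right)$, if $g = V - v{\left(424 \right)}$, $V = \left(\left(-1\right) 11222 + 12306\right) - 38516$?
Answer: $-2897458524$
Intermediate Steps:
$v{\left(x \right)} = x + x^{2}$
$V = -37432$ ($V = \left(-11222 + 12306\right) - 38516 = 1084 - 38516 = -37432$)
$g = -217632$ ($g = -37432 - 424 \left(1 + 424\right) = -37432 - 424 \cdot 425 = -37432 - 180200 = -217632$)
$\left(g + 39261\right) \left(\left(90616 - 85540\right) + 2 \cdot 5584\right) = \left(-217632 + 39261\right) \left(\left(90616 - 85540\right) + 2 \cdot 5584\right) = - 178371 \left(5076 + 11168\right) = \left(-178371\right) 16244 = -2897458524$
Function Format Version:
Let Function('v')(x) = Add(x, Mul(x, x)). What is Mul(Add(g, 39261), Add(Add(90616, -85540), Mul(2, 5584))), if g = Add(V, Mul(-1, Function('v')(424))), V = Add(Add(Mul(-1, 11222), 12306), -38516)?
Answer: -2897458524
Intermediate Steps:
Function('v')(x) = Add(x, Pow(x, 2))
V = -37432 (V = Add(Add(-11222, 12306), -38516) = Add(1084, -38516) = -37432)
g = -217632 (g = Add(-37432, Mul(-1, Mul(424, Add(1, 424)))) = Add(-37432, Mul(-1, Mul(424, 425))) = Add(-37432, Mul(-1, 180200)) = Add(-37432, -180200) = -217632)
Mul(Add(g, 39261), Add(Add(90616, -85540), Mul(2, 5584))) = Mul(Add(-217632, 39261), Add(Add(90616, -85540), Mul(2, 5584))) = Mul(-178371, Add(5076, 11168)) = Mul(-178371, 16244) = -2897458524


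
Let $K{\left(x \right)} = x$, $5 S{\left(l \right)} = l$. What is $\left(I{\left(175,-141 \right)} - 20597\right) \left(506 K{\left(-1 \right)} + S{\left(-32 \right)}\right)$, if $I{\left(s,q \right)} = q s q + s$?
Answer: $- \frac{8861325186}{5} \approx -1.7723 \cdot 10^{9}$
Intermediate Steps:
$I{\left(s,q \right)} = s + s q^{2}$ ($I{\left(s,q \right)} = s q^{2} + s = s + s q^{2}$)
$S{\left(l \right)} = \frac{l}{5}$
$\left(I{\left(175,-141 \right)} - 20597\right) \left(506 K{\left(-1 \right)} + S{\left(-32 \right)}\right) = \left(175 \left(1 + \left(-141\right)^{2}\right) - 20597\right) \left(506 \left(-1\right) + \frac{1}{5} \left(-32\right)\right) = \left(175 \left(1 + 19881\right) - 20597\right) \left(-506 - \frac{32}{5}\right) = \left(175 \cdot 19882 - 20597\right) \left(- \frac{2562}{5}\right) = \left(3479350 - 20597\right) \left(- \frac{2562}{5}\right) = 3458753 \left(- \frac{2562}{5}\right) = - \frac{8861325186}{5}$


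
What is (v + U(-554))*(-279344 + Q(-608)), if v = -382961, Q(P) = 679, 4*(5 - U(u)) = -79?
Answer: 426843720425/4 ≈ 1.0671e+11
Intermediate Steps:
U(u) = 99/4 (U(u) = 5 - ¼*(-79) = 5 + 79/4 = 99/4)
(v + U(-554))*(-279344 + Q(-608)) = (-382961 + 99/4)*(-279344 + 679) = -1531745/4*(-278665) = 426843720425/4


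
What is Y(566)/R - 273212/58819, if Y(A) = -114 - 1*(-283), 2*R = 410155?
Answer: -112039387038/24124906945 ≈ -4.6441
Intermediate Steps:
R = 410155/2 (R = (½)*410155 = 410155/2 ≈ 2.0508e+5)
Y(A) = 169 (Y(A) = -114 + 283 = 169)
Y(566)/R - 273212/58819 = 169/(410155/2) - 273212/58819 = 169*(2/410155) - 273212*1/58819 = 338/410155 - 273212/58819 = -112039387038/24124906945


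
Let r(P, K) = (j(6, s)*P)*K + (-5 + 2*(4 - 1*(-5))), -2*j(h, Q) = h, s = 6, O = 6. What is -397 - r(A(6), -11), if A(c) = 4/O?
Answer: -432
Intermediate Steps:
j(h, Q) = -h/2
A(c) = ⅔ (A(c) = 4/6 = 4*(⅙) = ⅔)
r(P, K) = 13 - 3*K*P (r(P, K) = ((-½*6)*P)*K + (-5 + 2*(4 - 1*(-5))) = (-3*P)*K + (-5 + 2*(4 + 5)) = -3*K*P + (-5 + 2*9) = -3*K*P + (-5 + 18) = -3*K*P + 13 = 13 - 3*K*P)
-397 - r(A(6), -11) = -397 - (13 - 3*(-11)*⅔) = -397 - (13 + 22) = -397 - 1*35 = -397 - 35 = -432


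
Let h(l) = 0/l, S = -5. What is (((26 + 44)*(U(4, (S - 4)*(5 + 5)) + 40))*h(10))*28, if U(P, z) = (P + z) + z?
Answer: 0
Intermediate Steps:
U(P, z) = P + 2*z
h(l) = 0
(((26 + 44)*(U(4, (S - 4)*(5 + 5)) + 40))*h(10))*28 = (((26 + 44)*((4 + 2*((-5 - 4)*(5 + 5))) + 40))*0)*28 = ((70*((4 + 2*(-9*10)) + 40))*0)*28 = ((70*((4 + 2*(-90)) + 40))*0)*28 = ((70*((4 - 180) + 40))*0)*28 = ((70*(-176 + 40))*0)*28 = ((70*(-136))*0)*28 = -9520*0*28 = 0*28 = 0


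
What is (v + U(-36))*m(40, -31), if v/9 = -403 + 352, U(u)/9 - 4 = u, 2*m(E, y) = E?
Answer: -14940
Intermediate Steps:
m(E, y) = E/2
U(u) = 36 + 9*u
v = -459 (v = 9*(-403 + 352) = 9*(-51) = -459)
(v + U(-36))*m(40, -31) = (-459 + (36 + 9*(-36)))*((1/2)*40) = (-459 + (36 - 324))*20 = (-459 - 288)*20 = -747*20 = -14940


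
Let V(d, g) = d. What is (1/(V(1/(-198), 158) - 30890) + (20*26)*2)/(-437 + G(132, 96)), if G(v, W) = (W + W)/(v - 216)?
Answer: -1086002134/458716575 ≈ -2.3675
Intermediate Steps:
G(v, W) = 2*W/(-216 + v) (G(v, W) = (2*W)/(-216 + v) = 2*W/(-216 + v))
(1/(V(1/(-198), 158) - 30890) + (20*26)*2)/(-437 + G(132, 96)) = (1/(1/(-198) - 30890) + (20*26)*2)/(-437 + 2*96/(-216 + 132)) = (1/(-1/198 - 30890) + 520*2)/(-437 + 2*96/(-84)) = (1/(-6116221/198) + 1040)/(-437 + 2*96*(-1/84)) = (-198/6116221 + 1040)/(-437 - 16/7) = 6360869642/(6116221*(-3075/7)) = (6360869642/6116221)*(-7/3075) = -1086002134/458716575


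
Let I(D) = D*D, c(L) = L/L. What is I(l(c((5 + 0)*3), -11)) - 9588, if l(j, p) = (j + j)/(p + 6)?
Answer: -239696/25 ≈ -9587.8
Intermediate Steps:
c(L) = 1
l(j, p) = 2*j/(6 + p) (l(j, p) = (2*j)/(6 + p) = 2*j/(6 + p))
I(D) = D²
I(l(c((5 + 0)*3), -11)) - 9588 = (2*1/(6 - 11))² - 9588 = (2*1/(-5))² - 9588 = (2*1*(-⅕))² - 9588 = (-⅖)² - 9588 = 4/25 - 9588 = -239696/25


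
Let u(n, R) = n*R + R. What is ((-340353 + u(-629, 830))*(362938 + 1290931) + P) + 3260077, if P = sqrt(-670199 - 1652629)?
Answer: -1424958693240 + 6*I*sqrt(64523) ≈ -1.425e+12 + 1524.1*I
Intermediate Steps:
u(n, R) = R + R*n (u(n, R) = R*n + R = R + R*n)
P = 6*I*sqrt(64523) (P = sqrt(-2322828) = 6*I*sqrt(64523) ≈ 1524.1*I)
((-340353 + u(-629, 830))*(362938 + 1290931) + P) + 3260077 = ((-340353 + 830*(1 - 629))*(362938 + 1290931) + 6*I*sqrt(64523)) + 3260077 = ((-340353 + 830*(-628))*1653869 + 6*I*sqrt(64523)) + 3260077 = ((-340353 - 521240)*1653869 + 6*I*sqrt(64523)) + 3260077 = (-861593*1653869 + 6*I*sqrt(64523)) + 3260077 = (-1424961953317 + 6*I*sqrt(64523)) + 3260077 = -1424958693240 + 6*I*sqrt(64523)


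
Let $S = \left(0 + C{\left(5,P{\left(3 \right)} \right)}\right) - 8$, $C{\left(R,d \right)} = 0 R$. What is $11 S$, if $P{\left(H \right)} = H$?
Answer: $-88$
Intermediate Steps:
$C{\left(R,d \right)} = 0$
$S = -8$ ($S = \left(0 + 0\right) - 8 = 0 - 8 = -8$)
$11 S = 11 \left(-8\right) = -88$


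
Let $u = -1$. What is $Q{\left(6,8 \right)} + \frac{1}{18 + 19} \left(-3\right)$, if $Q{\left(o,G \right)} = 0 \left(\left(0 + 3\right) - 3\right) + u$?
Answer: $- \frac{40}{37} \approx -1.0811$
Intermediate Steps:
$Q{\left(o,G \right)} = -1$ ($Q{\left(o,G \right)} = 0 \left(\left(0 + 3\right) - 3\right) - 1 = 0 \left(3 - 3\right) - 1 = 0 \cdot 0 - 1 = 0 - 1 = -1$)
$Q{\left(6,8 \right)} + \frac{1}{18 + 19} \left(-3\right) = -1 + \frac{1}{18 + 19} \left(-3\right) = -1 + \frac{1}{37} \left(-3\right) = -1 - \frac{3}{37} = - \frac{40}{37}$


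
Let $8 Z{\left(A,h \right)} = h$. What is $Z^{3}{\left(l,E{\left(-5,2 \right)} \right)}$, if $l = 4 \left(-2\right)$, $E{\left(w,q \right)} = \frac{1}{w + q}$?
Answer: $- \frac{1}{13824} \approx -7.2338 \cdot 10^{-5}$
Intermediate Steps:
$E{\left(w,q \right)} = \frac{1}{q + w}$
$l = -8$
$Z{\left(A,h \right)} = \frac{h}{8}$
$Z^{3}{\left(l,E{\left(-5,2 \right)} \right)} = \left(\frac{1}{8 \left(2 - 5\right)}\right)^{3} = \left(\frac{1}{8 \left(-3\right)}\right)^{3} = \left(\frac{1}{8} \left(- \frac{1}{3}\right)\right)^{3} = \left(- \frac{1}{24}\right)^{3} = - \frac{1}{13824}$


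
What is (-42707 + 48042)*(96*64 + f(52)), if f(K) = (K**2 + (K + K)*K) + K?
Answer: 76333180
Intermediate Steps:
f(K) = K + 3*K**2 (f(K) = (K**2 + (2*K)*K) + K = (K**2 + 2*K**2) + K = 3*K**2 + K = K + 3*K**2)
(-42707 + 48042)*(96*64 + f(52)) = (-42707 + 48042)*(96*64 + 52*(1 + 3*52)) = 5335*(6144 + 52*(1 + 156)) = 5335*(6144 + 52*157) = 5335*(6144 + 8164) = 5335*14308 = 76333180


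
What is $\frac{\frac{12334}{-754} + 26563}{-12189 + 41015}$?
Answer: $\frac{5004042}{5433701} \approx 0.92093$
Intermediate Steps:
$\frac{\frac{12334}{-754} + 26563}{-12189 + 41015} = \frac{12334 \left(- \frac{1}{754}\right) + 26563}{28826} = \left(- \frac{6167}{377} + 26563\right) \frac{1}{28826} = \frac{10008084}{377} \cdot \frac{1}{28826} = \frac{5004042}{5433701}$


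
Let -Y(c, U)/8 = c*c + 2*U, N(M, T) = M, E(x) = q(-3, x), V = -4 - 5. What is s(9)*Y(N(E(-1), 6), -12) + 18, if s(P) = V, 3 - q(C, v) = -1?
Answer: -558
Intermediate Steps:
q(C, v) = 4 (q(C, v) = 3 - 1*(-1) = 3 + 1 = 4)
V = -9
E(x) = 4
s(P) = -9
Y(c, U) = -16*U - 8*c² (Y(c, U) = -8*(c*c + 2*U) = -8*(c² + 2*U) = -16*U - 8*c²)
s(9)*Y(N(E(-1), 6), -12) + 18 = -9*(-16*(-12) - 8*4²) + 18 = -9*(192 - 8*16) + 18 = -9*(192 - 128) + 18 = -9*64 + 18 = -576 + 18 = -558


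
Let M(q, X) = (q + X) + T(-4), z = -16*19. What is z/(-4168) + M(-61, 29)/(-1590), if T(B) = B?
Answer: 13196/138065 ≈ 0.095578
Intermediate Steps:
z = -304
M(q, X) = -4 + X + q (M(q, X) = (q + X) - 4 = (X + q) - 4 = -4 + X + q)
z/(-4168) + M(-61, 29)/(-1590) = -304/(-4168) + (-4 + 29 - 61)/(-1590) = -304*(-1/4168) - 36*(-1/1590) = 38/521 + 6/265 = 13196/138065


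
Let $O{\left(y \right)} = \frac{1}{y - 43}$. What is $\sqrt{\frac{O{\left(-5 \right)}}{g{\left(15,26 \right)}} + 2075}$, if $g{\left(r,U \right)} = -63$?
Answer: $\frac{13 \sqrt{779709}}{252} \approx 45.552$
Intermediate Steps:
$O{\left(y \right)} = \frac{1}{-43 + y}$
$\sqrt{\frac{O{\left(-5 \right)}}{g{\left(15,26 \right)}} + 2075} = \sqrt{\frac{1}{\left(-43 - 5\right) \left(-63\right)} + 2075} = \sqrt{\frac{1}{-48} \left(- \frac{1}{63}\right) + 2075} = \sqrt{\left(- \frac{1}{48}\right) \left(- \frac{1}{63}\right) + 2075} = \sqrt{\frac{1}{3024} + 2075} = \sqrt{\frac{6274801}{3024}} = \frac{13 \sqrt{779709}}{252}$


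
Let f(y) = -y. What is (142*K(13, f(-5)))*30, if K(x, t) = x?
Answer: 55380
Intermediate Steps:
(142*K(13, f(-5)))*30 = (142*13)*30 = 1846*30 = 55380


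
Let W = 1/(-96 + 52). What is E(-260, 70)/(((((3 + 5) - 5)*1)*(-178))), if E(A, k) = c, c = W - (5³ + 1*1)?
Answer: 5545/23496 ≈ 0.23600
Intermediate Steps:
W = -1/44 (W = 1/(-44) = -1/44 ≈ -0.022727)
c = -5545/44 (c = -1/44 - (5³ + 1*1) = -1/44 - (125 + 1) = -1/44 - 1*126 = -1/44 - 126 = -5545/44 ≈ -126.02)
E(A, k) = -5545/44
E(-260, 70)/(((((3 + 5) - 5)*1)*(-178))) = -5545*(-1/(178*((3 + 5) - 5)))/44 = -5545*(-1/(178*(8 - 5)))/44 = -5545/(44*((3*1)*(-178))) = -5545/(44*(3*(-178))) = -5545/44/(-534) = -5545/44*(-1/534) = 5545/23496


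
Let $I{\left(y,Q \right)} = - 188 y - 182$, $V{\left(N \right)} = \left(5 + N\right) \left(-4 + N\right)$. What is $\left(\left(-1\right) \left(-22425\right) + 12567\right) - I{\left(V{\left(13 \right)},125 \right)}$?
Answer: $65630$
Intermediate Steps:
$V{\left(N \right)} = \left(-4 + N\right) \left(5 + N\right)$
$I{\left(y,Q \right)} = -182 - 188 y$
$\left(\left(-1\right) \left(-22425\right) + 12567\right) - I{\left(V{\left(13 \right)},125 \right)} = \left(\left(-1\right) \left(-22425\right) + 12567\right) - \left(-182 - 188 \left(-20 + 13 + 13^{2}\right)\right) = \left(22425 + 12567\right) - \left(-182 - 188 \left(-20 + 13 + 169\right)\right) = 34992 - \left(-182 - 30456\right) = 34992 - -30638 = 34992 + 30638 = 65630$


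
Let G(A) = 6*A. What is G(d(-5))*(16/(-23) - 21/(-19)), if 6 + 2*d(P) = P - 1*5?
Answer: -8592/437 ≈ -19.661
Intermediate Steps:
d(P) = -11/2 + P/2 (d(P) = -3 + (P - 1*5)/2 = -3 + (P - 5)/2 = -3 + (-5 + P)/2 = -3 + (-5/2 + P/2) = -11/2 + P/2)
G(d(-5))*(16/(-23) - 21/(-19)) = (6*(-11/2 + (½)*(-5)))*(16/(-23) - 21/(-19)) = (6*(-11/2 - 5/2))*(16*(-1/23) - 21*(-1/19)) = (6*(-8))*(-16/23 + 21/19) = -48*179/437 = -8592/437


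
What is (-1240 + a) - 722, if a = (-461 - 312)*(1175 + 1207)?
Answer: -1843248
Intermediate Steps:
a = -1841286 (a = -773*2382 = -1841286)
(-1240 + a) - 722 = (-1240 - 1841286) - 722 = -1842526 - 722 = -1843248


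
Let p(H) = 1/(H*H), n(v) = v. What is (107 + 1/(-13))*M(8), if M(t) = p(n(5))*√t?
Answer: 556*√2/65 ≈ 12.097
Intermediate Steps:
p(H) = H⁻² (p(H) = 1/(H²) = H⁻²)
M(t) = √t/25 (M(t) = √t/5² = √t/25)
(107 + 1/(-13))*M(8) = (107 + 1/(-13))*(√8/25) = (107 - 1/13)*((2*√2)/25) = 1390*(2*√2/25)/13 = 556*√2/65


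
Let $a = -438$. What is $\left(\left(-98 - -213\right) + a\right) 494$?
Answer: $-159562$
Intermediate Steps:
$\left(\left(-98 - -213\right) + a\right) 494 = \left(\left(-98 - -213\right) - 438\right) 494 = \left(\left(-98 + 213\right) - 438\right) 494 = \left(115 - 438\right) 494 = \left(-323\right) 494 = -159562$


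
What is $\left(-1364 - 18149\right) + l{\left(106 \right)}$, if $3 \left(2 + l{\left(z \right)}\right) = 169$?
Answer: $- \frac{58376}{3} \approx -19459.0$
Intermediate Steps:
$l{\left(z \right)} = \frac{163}{3}$ ($l{\left(z \right)} = -2 + \frac{1}{3} \cdot 169 = -2 + \frac{169}{3} = \frac{163}{3}$)
$\left(-1364 - 18149\right) + l{\left(106 \right)} = \left(-1364 - 18149\right) + \frac{163}{3} = -19513 + \frac{163}{3} = - \frac{58376}{3}$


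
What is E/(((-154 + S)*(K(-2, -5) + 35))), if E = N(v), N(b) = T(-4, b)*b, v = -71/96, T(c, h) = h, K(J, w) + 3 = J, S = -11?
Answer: -5041/45619200 ≈ -0.00011050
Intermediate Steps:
K(J, w) = -3 + J
v = -71/96 (v = -71*1/96 = -71/96 ≈ -0.73958)
N(b) = b**2 (N(b) = b*b = b**2)
E = 5041/9216 (E = (-71/96)**2 = 5041/9216 ≈ 0.54698)
E/(((-154 + S)*(K(-2, -5) + 35))) = 5041/(9216*(((-154 - 11)*((-3 - 2) + 35)))) = 5041/(9216*((-165*(-5 + 35)))) = 5041/(9216*((-165*30))) = (5041/9216)/(-4950) = (5041/9216)*(-1/4950) = -5041/45619200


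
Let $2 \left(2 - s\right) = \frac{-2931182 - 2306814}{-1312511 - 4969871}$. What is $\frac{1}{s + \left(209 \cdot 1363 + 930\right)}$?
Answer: $\frac{3141191}{897747937110} \approx 3.499 \cdot 10^{-6}$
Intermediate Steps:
$s = \frac{4972883}{3141191}$ ($s = 2 - \frac{\left(-2931182 - 2306814\right) \frac{1}{-1312511 - 4969871}}{2} = 2 - \frac{\left(-5237996\right) \frac{1}{-6282382}}{2} = 2 - \frac{\left(-5237996\right) \left(- \frac{1}{6282382}\right)}{2} = 2 - \frac{1309499}{3141191} = \frac{4972883}{3141191} \approx 1.5831$)
$\frac{1}{s + \left(209 \cdot 1363 + 930\right)} = \frac{1}{\frac{4972883}{3141191} + \left(209 \cdot 1363 + 930\right)} = \frac{1}{\frac{4972883}{3141191} + \left(284867 + 930\right)} = \frac{1}{\frac{4972883}{3141191} + 285797} = \frac{1}{\frac{897747937110}{3141191}} = \frac{3141191}{897747937110}$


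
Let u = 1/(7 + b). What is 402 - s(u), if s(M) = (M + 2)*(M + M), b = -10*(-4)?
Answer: 887828/2209 ≈ 401.91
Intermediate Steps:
b = 40
u = 1/47 (u = 1/(7 + 40) = 1/47 ≈ 0.021277)
s(M) = 2*M*(2 + M) (s(M) = (2 + M)*(2*M) = 2*M*(2 + M))
402 - s(u) = 402 - 2*(2 + 1/47)/47 = 402 - 2*95/(47*47) = 402 - 1*190/2209 = 402 - 190/2209 = 887828/2209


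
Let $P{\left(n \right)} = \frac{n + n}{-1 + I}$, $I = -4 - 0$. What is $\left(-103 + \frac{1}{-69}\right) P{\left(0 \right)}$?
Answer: $0$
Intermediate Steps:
$I = -4$ ($I = -4 + 0 = -4$)
$P{\left(n \right)} = - \frac{2 n}{5}$ ($P{\left(n \right)} = \frac{n + n}{-1 - 4} = \frac{2 n}{-5} = 2 n \left(- \frac{1}{5}\right) = - \frac{2 n}{5}$)
$\left(-103 + \frac{1}{-69}\right) P{\left(0 \right)} = \left(-103 + \frac{1}{-69}\right) \left(\left(- \frac{2}{5}\right) 0\right) = \left(-103 - \frac{1}{69}\right) 0 = \left(- \frac{7108}{69}\right) 0 = 0$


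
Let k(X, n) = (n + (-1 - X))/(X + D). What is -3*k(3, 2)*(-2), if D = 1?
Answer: -3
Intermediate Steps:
k(X, n) = (-1 + n - X)/(1 + X) (k(X, n) = (n + (-1 - X))/(X + 1) = (-1 + n - X)/(1 + X))
-3*k(3, 2)*(-2) = -3*(-1 + 2 - 1*3)/(1 + 3)*(-2) = -3*(-1 + 2 - 3)/4*(-2) = -3*(-2)/4*(-2) = -3*(-1/2)*(-2) = (3/2)*(-2) = -3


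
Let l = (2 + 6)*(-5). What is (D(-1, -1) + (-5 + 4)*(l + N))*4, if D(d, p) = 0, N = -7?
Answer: 188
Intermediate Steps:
l = -40 (l = 8*(-5) = -40)
(D(-1, -1) + (-5 + 4)*(l + N))*4 = (0 + (-5 + 4)*(-40 - 7))*4 = (0 - 1*(-47))*4 = (0 + 47)*4 = 47*4 = 188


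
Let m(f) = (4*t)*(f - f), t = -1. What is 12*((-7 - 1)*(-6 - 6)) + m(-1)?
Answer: 1152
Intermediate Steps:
m(f) = 0 (m(f) = (4*(-1))*(f - f) = -4*0 = 0)
12*((-7 - 1)*(-6 - 6)) + m(-1) = 12*((-7 - 1)*(-6 - 6)) + 0 = 12*(-8*(-12)) + 0 = 12*96 + 0 = 1152 + 0 = 1152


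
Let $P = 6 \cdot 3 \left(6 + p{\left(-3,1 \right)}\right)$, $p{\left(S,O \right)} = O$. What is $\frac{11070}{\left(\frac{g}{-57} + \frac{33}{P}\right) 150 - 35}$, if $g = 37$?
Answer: $- \frac{147231}{1238} \approx -118.93$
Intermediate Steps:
$P = 126$ ($P = 6 \cdot 3 \left(6 + 1\right) = 18 \cdot 7 = 126$)
$\frac{11070}{\left(\frac{g}{-57} + \frac{33}{P}\right) 150 - 35} = \frac{11070}{\left(\frac{37}{-57} + \frac{33}{126}\right) 150 - 35} = \frac{11070}{\left(37 \left(- \frac{1}{57}\right) + 33 \cdot \frac{1}{126}\right) 150 - 35} = \frac{11070}{\left(- \frac{37}{57} + \frac{11}{42}\right) 150 - 35} = \frac{11070}{\left(- \frac{103}{266}\right) 150 - 35} = \frac{11070}{- \frac{7725}{133} - 35} = \frac{11070}{- \frac{12380}{133}} = 11070 \left(- \frac{133}{12380}\right) = - \frac{147231}{1238}$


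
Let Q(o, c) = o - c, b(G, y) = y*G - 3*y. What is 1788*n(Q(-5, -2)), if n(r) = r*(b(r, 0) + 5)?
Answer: -26820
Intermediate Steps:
b(G, y) = -3*y + G*y (b(G, y) = G*y - 3*y = -3*y + G*y)
n(r) = 5*r (n(r) = r*(0*(-3 + r) + 5) = r*(0 + 5) = r*5 = 5*r)
1788*n(Q(-5, -2)) = 1788*(5*(-5 - 1*(-2))) = 1788*(5*(-5 + 2)) = 1788*(5*(-3)) = 1788*(-15) = -26820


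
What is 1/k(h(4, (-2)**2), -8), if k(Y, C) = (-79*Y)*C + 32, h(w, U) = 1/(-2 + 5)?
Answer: 3/728 ≈ 0.0041209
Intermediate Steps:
h(w, U) = 1/3
k(Y, C) = 32 - 79*C*Y (k(Y, C) = -79*C*Y + 32 = 32 - 79*C*Y)
1/k(h(4, (-2)**2), -8) = 1/(32 - 79*(-8)*1/3) = 1/(32 + 632/3) = 1/(728/3) = 3/728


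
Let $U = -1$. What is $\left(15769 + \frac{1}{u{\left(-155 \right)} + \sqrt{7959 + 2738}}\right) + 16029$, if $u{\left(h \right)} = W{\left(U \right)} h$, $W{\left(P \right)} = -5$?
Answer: $\frac{18758531319}{589928} - \frac{\sqrt{10697}}{589928} \approx 31798.0$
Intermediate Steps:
$u{\left(h \right)} = - 5 h$
$\left(15769 + \frac{1}{u{\left(-155 \right)} + \sqrt{7959 + 2738}}\right) + 16029 = \left(15769 + \frac{1}{\left(-5\right) \left(-155\right) + \sqrt{7959 + 2738}}\right) + 16029 = \left(15769 + \frac{1}{775 + \sqrt{10697}}\right) + 16029 = 31798 + \frac{1}{775 + \sqrt{10697}}$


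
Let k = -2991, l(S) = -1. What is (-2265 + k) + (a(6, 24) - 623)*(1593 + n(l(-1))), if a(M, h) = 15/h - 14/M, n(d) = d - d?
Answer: -8003331/8 ≈ -1.0004e+6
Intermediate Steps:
n(d) = 0
a(M, h) = -14/M + 15/h
(-2265 + k) + (a(6, 24) - 623)*(1593 + n(l(-1))) = (-2265 - 2991) + ((-14/6 + 15/24) - 623)*(1593 + 0) = -5256 + ((-14*⅙ + 15*(1/24)) - 623)*1593 = -5256 + ((-7/3 + 5/8) - 623)*1593 = -5256 + (-41/24 - 623)*1593 = -5256 - 14993/24*1593 = -5256 - 7961283/8 = -8003331/8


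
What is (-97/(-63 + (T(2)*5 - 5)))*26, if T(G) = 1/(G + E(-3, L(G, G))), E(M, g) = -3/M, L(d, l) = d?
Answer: 7566/199 ≈ 38.020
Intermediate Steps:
T(G) = 1/(1 + G) (T(G) = 1/(G - 3/(-3)) = 1/(G - 3*(-⅓)) = 1/(G + 1) = 1/(1 + G))
(-97/(-63 + (T(2)*5 - 5)))*26 = (-97/(-63 + (5/(1 + 2) - 5)))*26 = (-97/(-63 + (5/3 - 5)))*26 = (-97/(-63 - 10/3))*26 = (-97/(-199/3))*26 = -3/199*(-97)*26 = (291/199)*26 = 7566/199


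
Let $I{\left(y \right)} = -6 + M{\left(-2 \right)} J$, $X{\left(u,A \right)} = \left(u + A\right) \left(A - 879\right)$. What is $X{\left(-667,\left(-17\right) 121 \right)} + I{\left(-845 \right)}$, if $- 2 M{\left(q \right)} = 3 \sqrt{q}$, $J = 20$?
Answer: $7997658 - 30 i \sqrt{2} \approx 7.9977 \cdot 10^{6} - 42.426 i$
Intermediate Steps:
$X{\left(u,A \right)} = \left(-879 + A\right) \left(A + u\right)$ ($X{\left(u,A \right)} = \left(A + u\right) \left(-879 + A\right) = \left(-879 + A\right) \left(A + u\right)$)
$M{\left(q \right)} = - \frac{3 \sqrt{q}}{2}$
$I{\left(y \right)} = -6 - 30 i \sqrt{2}$ ($I{\left(y \right)} = -6 + - \frac{3 \sqrt{-2}}{2} \cdot 20 = -6 + - \frac{3 i \sqrt{2}}{2} \cdot 20 = -6 - 30 i \sqrt{2}$)
$X{\left(-667,\left(-17\right) 121 \right)} + I{\left(-845 \right)} = \left(\left(\left(-17\right) 121\right)^{2} - 879 \left(\left(-17\right) 121\right) - -586293 + \left(-17\right) 121 \left(-667\right)\right) - \left(6 + 30 i \sqrt{2}\right) = \left(\left(-2057\right)^{2} - -1808103 + 586293 - -1372019\right) - \left(6 + 30 i \sqrt{2}\right) = \left(4231249 + 1808103 + 586293 + 1372019\right) - \left(6 + 30 i \sqrt{2}\right) = 7997664 - \left(6 + 30 i \sqrt{2}\right) = 7997658 - 30 i \sqrt{2}$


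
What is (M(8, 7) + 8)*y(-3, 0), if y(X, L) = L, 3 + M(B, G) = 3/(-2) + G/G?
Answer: 0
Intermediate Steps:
M(B, G) = -7/2 (M(B, G) = -3 + (3/(-2) + G/G) = -3 + (3*(-½) + 1) = -3 + (-3/2 + 1) = -3 - ½ = -7/2)
(M(8, 7) + 8)*y(-3, 0) = (-7/2 + 8)*0 = (9/2)*0 = 0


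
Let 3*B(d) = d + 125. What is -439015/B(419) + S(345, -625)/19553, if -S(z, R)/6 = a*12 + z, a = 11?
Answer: -25753737813/10636832 ≈ -2421.2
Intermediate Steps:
B(d) = 125/3 + d/3 (B(d) = (d + 125)/3 = (125 + d)/3 = 125/3 + d/3)
S(z, R) = -792 - 6*z (S(z, R) = -6*(11*12 + z) = -6*(132 + z) = -792 - 6*z)
-439015/B(419) + S(345, -625)/19553 = -439015/(125/3 + (⅓)*419) + (-792 - 6*345)/19553 = -439015/(125/3 + 419/3) + (-792 - 2070)*(1/19553) = -439015/544/3 - 2862*1/19553 = -439015*3/544 - 2862/19553 = -1317045/544 - 2862/19553 = -25753737813/10636832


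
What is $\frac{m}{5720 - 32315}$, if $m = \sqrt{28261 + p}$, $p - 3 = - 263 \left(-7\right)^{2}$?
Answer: $- \frac{\sqrt{15377}}{26595} \approx -0.0046627$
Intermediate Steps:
$p = -12884$ ($p = 3 - 263 \left(-7\right)^{2} = 3 - 12887 = -12884$)
$m = \sqrt{15377}$ ($m = \sqrt{28261 - 12884} = \sqrt{15377} \approx 124.0$)
$\frac{m}{5720 - 32315} = \frac{\sqrt{15377}}{5720 - 32315} = \frac{\sqrt{15377}}{-26595} = \sqrt{15377} \left(- \frac{1}{26595}\right) = - \frac{\sqrt{15377}}{26595}$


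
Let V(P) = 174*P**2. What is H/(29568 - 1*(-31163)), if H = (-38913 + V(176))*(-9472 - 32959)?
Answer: -227044504641/60731 ≈ -3.7385e+6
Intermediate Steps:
H = -227044504641 (H = (-38913 + 174*176**2)*(-9472 - 32959) = (-38913 + 174*30976)*(-42431) = (-38913 + 5389824)*(-42431) = 5350911*(-42431) = -227044504641)
H/(29568 - 1*(-31163)) = -227044504641/(29568 - 1*(-31163)) = -227044504641/(29568 + 31163) = -227044504641/60731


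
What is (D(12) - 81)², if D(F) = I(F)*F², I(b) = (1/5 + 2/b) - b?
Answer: 77105961/25 ≈ 3.0842e+6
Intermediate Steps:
I(b) = ⅕ - b + 2/b (I(b) = (1*(⅕) + 2/b) - b = (⅕ + 2/b) - b = ⅕ - b + 2/b)
D(F) = F²*(⅕ - F + 2/F) (D(F) = (⅕ - F + 2/F)*F² = F²*(⅕ - F + 2/F))
(D(12) - 81)² = ((⅕)*12*(10 + 12*(1 - 5*12)) - 81)² = ((⅕)*12*(10 + 12*(1 - 60)) - 81)² = ((⅕)*12*(10 + 12*(-59)) - 81)² = ((⅕)*12*(10 - 708) - 81)² = ((⅕)*12*(-698) - 81)² = (-8376/5 - 81)² = (-8781/5)² = 77105961/25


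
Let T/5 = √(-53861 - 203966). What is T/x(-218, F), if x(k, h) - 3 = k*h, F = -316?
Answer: 5*I*√257827/68891 ≈ 0.036853*I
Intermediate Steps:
x(k, h) = 3 + h*k (x(k, h) = 3 + k*h = 3 + h*k)
T = 5*I*√257827 (T = 5*√(-53861 - 203966) = 5*√(-257827) = 5*(I*√257827) = 5*I*√257827 ≈ 2538.8*I)
T/x(-218, F) = (5*I*√257827)/(3 - 316*(-218)) = (5*I*√257827)/(3 + 68888) = (5*I*√257827)/68891 = (5*I*√257827)*(1/68891) = 5*I*√257827/68891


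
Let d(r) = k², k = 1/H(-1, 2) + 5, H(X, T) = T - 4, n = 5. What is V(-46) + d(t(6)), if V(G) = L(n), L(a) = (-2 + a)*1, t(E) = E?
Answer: 93/4 ≈ 23.250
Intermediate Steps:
H(X, T) = -4 + T
L(a) = -2 + a
V(G) = 3 (V(G) = -2 + 5 = 3)
k = 9/2 (k = 1/(-4 + 2) + 5 = 1/(-2) + 5 = -½ + 5 = 9/2 ≈ 4.5000)
d(r) = 81/4 (d(r) = (9/2)² = 81/4)
V(-46) + d(t(6)) = 3 + 81/4 = 93/4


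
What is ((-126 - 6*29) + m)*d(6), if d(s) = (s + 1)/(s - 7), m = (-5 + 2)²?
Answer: 2037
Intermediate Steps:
m = 9 (m = (-3)² = 9)
d(s) = (1 + s)/(-7 + s)
((-126 - 6*29) + m)*d(6) = ((-126 - 6*29) + 9)*((1 + 6)/(-7 + 6)) = ((-126 - 174) + 9)*(7/(-1)) = (-300 + 9)*(-1*7) = -291*(-7) = 2037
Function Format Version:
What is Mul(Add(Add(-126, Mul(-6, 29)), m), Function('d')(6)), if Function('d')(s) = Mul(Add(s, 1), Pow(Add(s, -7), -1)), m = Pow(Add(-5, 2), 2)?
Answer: 2037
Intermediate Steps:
m = 9 (m = Pow(-3, 2) = 9)
Function('d')(s) = Mul(Pow(Add(-7, s), -1), Add(1, s)) (Function('d')(s) = Mul(Add(1, s), Pow(Add(-7, s), -1)) = Mul(Pow(Add(-7, s), -1), Add(1, s)))
Mul(Add(Add(-126, Mul(-6, 29)), m), Function('d')(6)) = Mul(Add(Add(-126, Mul(-6, 29)), 9), Mul(Pow(Add(-7, 6), -1), Add(1, 6))) = Mul(Add(Add(-126, -174), 9), Mul(Pow(-1, -1), 7)) = Mul(Add(-300, 9), Mul(-1, 7)) = Mul(-291, -7) = 2037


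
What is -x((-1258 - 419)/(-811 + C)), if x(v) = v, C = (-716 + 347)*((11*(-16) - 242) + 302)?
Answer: 1677/41993 ≈ 0.039935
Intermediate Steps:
C = 42804 (C = -369*((-176 - 242) + 302) = -369*(-418 + 302) = -369*(-116) = 42804)
-x((-1258 - 419)/(-811 + C)) = -(-1258 - 419)/(-811 + 42804) = -(-1677)/41993 = -1*(-1677/41993) = 1677/41993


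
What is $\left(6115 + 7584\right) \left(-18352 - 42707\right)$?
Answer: $-836447241$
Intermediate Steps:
$\left(6115 + 7584\right) \left(-18352 - 42707\right) = 13699 \left(-61059\right) = -836447241$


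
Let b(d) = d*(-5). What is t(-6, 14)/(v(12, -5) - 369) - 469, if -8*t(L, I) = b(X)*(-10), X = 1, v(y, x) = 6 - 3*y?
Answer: -748499/1596 ≈ -468.98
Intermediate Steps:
b(d) = -5*d
t(L, I) = -25/4 (t(L, I) = -(-5*1)*(-10)/8 = -(-5)*(-10)/8 = -1/8*50 = -25/4)
t(-6, 14)/(v(12, -5) - 369) - 469 = -25/(4*((6 - 3*12) - 369)) - 469 = -25/(4*((6 - 36) - 369)) - 469 = -25/(4*(-30 - 369)) - 469 = -25/4/(-399) - 469 = -25/4*(-1/399) - 469 = 25/1596 - 469 = -748499/1596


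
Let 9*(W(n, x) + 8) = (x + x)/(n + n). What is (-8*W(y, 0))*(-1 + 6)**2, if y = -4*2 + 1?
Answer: 1600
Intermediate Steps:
y = -7 (y = -8 + 1 = -7)
W(n, x) = -8 + x/(9*n) (W(n, x) = -8 + ((x + x)/(n + n))/9 = -8 + ((2*x)/((2*n)))/9 = -8 + ((2*x)*(1/(2*n)))/9 = -8 + (x/n)/9 = -8 + x/(9*n))
(-8*W(y, 0))*(-1 + 6)**2 = (-8*(-8 + (1/9)*0/(-7)))*(-1 + 6)**2 = -8*(-8 + (1/9)*0*(-1/7))*5**2 = -8*(-8 + 0)*25 = -8*(-8)*25 = 64*25 = 1600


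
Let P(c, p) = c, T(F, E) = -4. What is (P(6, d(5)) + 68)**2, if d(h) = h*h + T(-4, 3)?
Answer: 5476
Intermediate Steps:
d(h) = -4 + h**2 (d(h) = h*h - 4 = h**2 - 4 = -4 + h**2)
(P(6, d(5)) + 68)**2 = (6 + 68)**2 = 74**2 = 5476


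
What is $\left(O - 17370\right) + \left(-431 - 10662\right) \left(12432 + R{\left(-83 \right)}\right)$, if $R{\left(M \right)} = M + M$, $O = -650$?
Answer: $-136084758$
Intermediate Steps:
$R{\left(M \right)} = 2 M$
$\left(O - 17370\right) + \left(-431 - 10662\right) \left(12432 + R{\left(-83 \right)}\right) = \left(-650 - 17370\right) + \left(-431 - 10662\right) \left(12432 + 2 \left(-83\right)\right) = -18020 - 11093 \left(12432 - 166\right) = -18020 - 136066738 = -136084758$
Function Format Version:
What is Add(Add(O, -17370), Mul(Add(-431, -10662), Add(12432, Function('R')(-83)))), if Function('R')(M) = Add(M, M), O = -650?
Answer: -136084758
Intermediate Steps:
Function('R')(M) = Mul(2, M)
Add(Add(O, -17370), Mul(Add(-431, -10662), Add(12432, Function('R')(-83)))) = Add(Add(-650, -17370), Mul(Add(-431, -10662), Add(12432, Mul(2, -83)))) = Add(-18020, Mul(-11093, Add(12432, -166))) = Add(-18020, Mul(-11093, 12266)) = Add(-18020, -136066738) = -136084758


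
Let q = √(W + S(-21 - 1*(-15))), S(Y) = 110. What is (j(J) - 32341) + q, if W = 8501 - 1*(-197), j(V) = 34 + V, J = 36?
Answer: -32271 + 2*√2202 ≈ -32177.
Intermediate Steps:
W = 8698 (W = 8501 + 197 = 8698)
q = 2*√2202 (q = √(8698 + 110) = √8808 = 2*√2202 ≈ 93.851)
(j(J) - 32341) + q = ((34 + 36) - 32341) + 2*√2202 = (70 - 32341) + 2*√2202 = -32271 + 2*√2202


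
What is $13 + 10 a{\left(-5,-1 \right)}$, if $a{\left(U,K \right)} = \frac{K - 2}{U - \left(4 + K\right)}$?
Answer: $\frac{67}{4} \approx 16.75$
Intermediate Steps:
$a{\left(U,K \right)} = \frac{-2 + K}{-4 + U - K}$
$13 + 10 a{\left(-5,-1 \right)} = 13 + 10 \frac{2 - -1}{4 - 1 - -5} = 13 + 10 \frac{2 + 1}{4 - 1 + 5} = 13 + 10 \cdot \frac{1}{8} \cdot 3 = 13 + 10 \cdot \frac{3}{8} = 13 + \frac{15}{4} = \frac{67}{4}$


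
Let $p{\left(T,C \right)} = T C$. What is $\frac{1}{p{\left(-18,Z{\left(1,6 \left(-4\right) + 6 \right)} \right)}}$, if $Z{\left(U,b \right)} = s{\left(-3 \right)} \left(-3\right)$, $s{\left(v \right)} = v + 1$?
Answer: $- \frac{1}{108} \approx -0.0092593$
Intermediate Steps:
$s{\left(v \right)} = 1 + v$
$Z{\left(U,b \right)} = 6$ ($Z{\left(U,b \right)} = \left(1 - 3\right) \left(-3\right) = \left(-2\right) \left(-3\right) = 6$)
$p{\left(T,C \right)} = C T$
$\frac{1}{p{\left(-18,Z{\left(1,6 \left(-4\right) + 6 \right)} \right)}} = \frac{1}{6 \left(-18\right)} = \frac{1}{-108} = - \frac{1}{108}$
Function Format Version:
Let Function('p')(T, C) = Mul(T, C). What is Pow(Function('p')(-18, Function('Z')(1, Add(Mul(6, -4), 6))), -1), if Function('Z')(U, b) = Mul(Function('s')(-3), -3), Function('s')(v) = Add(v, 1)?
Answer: Rational(-1, 108) ≈ -0.0092593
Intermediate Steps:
Function('s')(v) = Add(1, v)
Function('Z')(U, b) = 6 (Function('Z')(U, b) = Mul(Add(1, -3), -3) = Mul(-2, -3) = 6)
Function('p')(T, C) = Mul(C, T)
Pow(Function('p')(-18, Function('Z')(1, Add(Mul(6, -4), 6))), -1) = Pow(Mul(6, -18), -1) = Pow(-108, -1) = Rational(-1, 108)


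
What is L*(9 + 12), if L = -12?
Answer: -252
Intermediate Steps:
L*(9 + 12) = -12*(9 + 12) = -12*21 = -252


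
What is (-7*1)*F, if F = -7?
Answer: 49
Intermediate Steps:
(-7*1)*F = -7*1*(-7) = -7*(-7) = 49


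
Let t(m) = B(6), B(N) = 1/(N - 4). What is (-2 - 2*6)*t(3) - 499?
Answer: -506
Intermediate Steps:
B(N) = 1/(-4 + N)
t(m) = ½ (t(m) = 1/(-4 + 6) = 1/2 = ½)
(-2 - 2*6)*t(3) - 499 = (-2 - 2*6)*(½) - 499 = (-2 - 12)*(½) - 499 = -14*½ - 499 = -7 - 499 = -506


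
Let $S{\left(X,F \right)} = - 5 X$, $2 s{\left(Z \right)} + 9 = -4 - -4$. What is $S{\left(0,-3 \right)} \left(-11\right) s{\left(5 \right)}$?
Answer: $0$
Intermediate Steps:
$s{\left(Z \right)} = - \frac{9}{2}$ ($s{\left(Z \right)} = - \frac{9}{2} + \frac{-4 - -4}{2} = - \frac{9}{2} + \frac{-4 + 4}{2} = - \frac{9}{2} + \frac{1}{2} \cdot 0 = - \frac{9}{2} + 0 = - \frac{9}{2}$)
$S{\left(0,-3 \right)} \left(-11\right) s{\left(5 \right)} = \left(-5\right) 0 \left(-11\right) \left(- \frac{9}{2}\right) = 0 \left(-11\right) \left(- \frac{9}{2}\right) = 0 \left(- \frac{9}{2}\right) = 0$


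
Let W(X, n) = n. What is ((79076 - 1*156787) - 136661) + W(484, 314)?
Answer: -214058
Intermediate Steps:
((79076 - 1*156787) - 136661) + W(484, 314) = ((79076 - 1*156787) - 136661) + 314 = ((79076 - 156787) - 136661) + 314 = (-77711 - 136661) + 314 = -214372 + 314 = -214058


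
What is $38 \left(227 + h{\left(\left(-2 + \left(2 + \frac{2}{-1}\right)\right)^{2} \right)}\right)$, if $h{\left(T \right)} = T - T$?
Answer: $8626$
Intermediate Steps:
$h{\left(T \right)} = 0$
$38 \left(227 + h{\left(\left(-2 + \left(2 + \frac{2}{-1}\right)\right)^{2} \right)}\right) = 38 \left(227 + 0\right) = 38 \cdot 227 = 8626$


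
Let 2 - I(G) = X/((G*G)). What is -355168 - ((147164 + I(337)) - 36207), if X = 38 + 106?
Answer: -52937577119/113569 ≈ -4.6613e+5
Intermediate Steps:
X = 144
I(G) = 2 - 144/G² (I(G) = 2 - 144/(G*G) = 2 - 144/(G²) = 2 - 144/G²)
-355168 - ((147164 + I(337)) - 36207) = -355168 - ((147164 + (2 - 144/337²)) - 36207) = -355168 - ((147164 + (2 - 144*1/113569)) - 36207) = -355168 - ((147164 + (2 - 144/113569)) - 36207) = -355168 - ((147164 + 226994/113569) - 36207) = -355168 - (16713495310/113569 - 36207) = -355168 - 1*12601502527/113569 = -355168 - 12601502527/113569 = -52937577119/113569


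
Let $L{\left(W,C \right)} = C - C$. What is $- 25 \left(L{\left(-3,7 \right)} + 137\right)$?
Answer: $-3425$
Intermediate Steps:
$L{\left(W,C \right)} = 0$
$- 25 \left(L{\left(-3,7 \right)} + 137\right) = - 25 \left(0 + 137\right) = \left(-25\right) 137 = -3425$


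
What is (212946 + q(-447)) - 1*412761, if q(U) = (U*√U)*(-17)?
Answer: -199815 + 7599*I*√447 ≈ -1.9982e+5 + 1.6066e+5*I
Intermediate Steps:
q(U) = -17*U^(3/2) (q(U) = U^(3/2)*(-17) = -17*U^(3/2))
(212946 + q(-447)) - 1*412761 = (212946 - (-7599)*I*√447) - 1*412761 = (212946 - (-7599)*I*√447) - 412761 = (212946 + 7599*I*√447) - 412761 = -199815 + 7599*I*√447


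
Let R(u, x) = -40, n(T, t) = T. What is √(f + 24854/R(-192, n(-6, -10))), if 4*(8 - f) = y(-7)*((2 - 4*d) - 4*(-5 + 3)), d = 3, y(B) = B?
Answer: 13*I*√365/10 ≈ 24.836*I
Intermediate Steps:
f = 9/2 (f = 8 - (-7)*((2 - 4*3) - 4*(-5 + 3))/4 = 8 - (-7)*((2 - 12) - 4*(-2))/4 = 8 - (-7)*(-10 + 8)/4 = 8 - (-7)*(-2)/4 = 8 - ¼*14 = 8 - 7/2 = 9/2 ≈ 4.5000)
√(f + 24854/R(-192, n(-6, -10))) = √(9/2 + 24854/(-40)) = √(9/2 + 24854*(-1/40)) = √(9/2 - 12427/20) = √(-12337/20) = 13*I*√365/10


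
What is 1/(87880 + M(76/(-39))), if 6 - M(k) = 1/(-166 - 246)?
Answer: 412/36209033 ≈ 1.1378e-5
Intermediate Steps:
M(k) = 2473/412 (M(k) = 6 - 1/(-166 - 246) = 6 - 1/(-412) = 6 - 1*(-1/412) = 6 + 1/412 = 2473/412)
1/(87880 + M(76/(-39))) = 1/(87880 + 2473/412) = 1/(36209033/412) = 412/36209033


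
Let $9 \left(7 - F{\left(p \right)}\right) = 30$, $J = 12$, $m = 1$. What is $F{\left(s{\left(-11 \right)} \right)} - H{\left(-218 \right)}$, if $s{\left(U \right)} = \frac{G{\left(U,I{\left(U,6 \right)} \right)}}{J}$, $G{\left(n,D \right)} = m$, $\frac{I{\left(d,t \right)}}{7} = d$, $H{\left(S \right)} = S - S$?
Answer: $\frac{11}{3} \approx 3.6667$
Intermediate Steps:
$H{\left(S \right)} = 0$
$I{\left(d,t \right)} = 7 d$
$G{\left(n,D \right)} = 1$
$s{\left(U \right)} = \frac{1}{12}$ ($s{\left(U \right)} = 1 \cdot \frac{1}{12} = \frac{1}{12}$)
$F{\left(p \right)} = \frac{11}{3}$ ($F{\left(p \right)} = 7 - \frac{10}{3} = \frac{11}{3}$)
$F{\left(s{\left(-11 \right)} \right)} - H{\left(-218 \right)} = \frac{11}{3} - 0 = \frac{11}{3} + 0 = \frac{11}{3}$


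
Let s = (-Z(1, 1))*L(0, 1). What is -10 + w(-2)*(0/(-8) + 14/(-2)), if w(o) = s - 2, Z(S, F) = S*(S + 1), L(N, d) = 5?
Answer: 74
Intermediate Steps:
Z(S, F) = S*(1 + S)
s = -10 (s = -(1 + 1)*5 = -2*5 = -10)
w(o) = -12 (w(o) = -10 - 2 = -12)
-10 + w(-2)*(0/(-8) + 14/(-2)) = -10 - 12*(0/(-8) + 14/(-2)) = -10 - 12*(0*(-⅛) + 14*(-½)) = -10 - 12*(0 - 7) = -10 - 12*(-7) = -10 + 84 = 74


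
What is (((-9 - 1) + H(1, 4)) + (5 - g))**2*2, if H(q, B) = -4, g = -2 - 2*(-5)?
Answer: 578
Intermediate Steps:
g = 8 (g = -2 + 10 = 8)
(((-9 - 1) + H(1, 4)) + (5 - g))**2*2 = (((-9 - 1) - 4) + (5 - 1*8))**2*2 = ((-10 - 4) + (5 - 8))**2*2 = (-14 - 3)**2*2 = (-17)**2*2 = 289*2 = 578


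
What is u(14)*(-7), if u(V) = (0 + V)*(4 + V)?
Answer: -1764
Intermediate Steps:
u(V) = V*(4 + V)
u(14)*(-7) = (14*(4 + 14))*(-7) = (14*18)*(-7) = 252*(-7) = -1764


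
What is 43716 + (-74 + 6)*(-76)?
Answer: 48884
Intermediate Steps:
43716 + (-74 + 6)*(-76) = 43716 - 68*(-76) = 43716 + 5168 = 48884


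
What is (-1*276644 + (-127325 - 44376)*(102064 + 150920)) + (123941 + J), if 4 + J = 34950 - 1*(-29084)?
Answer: -43437694457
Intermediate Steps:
J = 64030 (J = -4 + (34950 - 1*(-29084)) = -4 + (34950 + 29084) = -4 + 64034 = 64030)
(-1*276644 + (-127325 - 44376)*(102064 + 150920)) + (123941 + J) = (-1*276644 + (-127325 - 44376)*(102064 + 150920)) + (123941 + 64030) = (-276644 - 171701*252984) + 187971 = (-276644 - 43437605784) + 187971 = -43437882428 + 187971 = -43437694457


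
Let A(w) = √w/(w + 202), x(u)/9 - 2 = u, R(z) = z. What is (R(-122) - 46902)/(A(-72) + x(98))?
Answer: -9933820000/190125001 + 1528280*I*√2/570375003 ≈ -52.249 + 0.0037893*I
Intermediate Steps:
x(u) = 18 + 9*u
A(w) = √w/(202 + w)
(R(-122) - 46902)/(A(-72) + x(98)) = (-122 - 46902)/(√(-72)/(202 - 72) + (18 + 9*98)) = -47024/((6*I*√2)/130 + (18 + 882)) = -47024/((6*I*√2)*(1/130) + 900) = -47024/(3*I*√2/65 + 900) = -47024/(900 + 3*I*√2/65)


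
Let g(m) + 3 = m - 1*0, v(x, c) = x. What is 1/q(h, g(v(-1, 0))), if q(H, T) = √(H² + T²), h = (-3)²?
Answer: √97/97 ≈ 0.10153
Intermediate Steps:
g(m) = -3 + m (g(m) = -3 + (m - 1*0) = -3 + (m + 0) = -3 + m)
h = 9
1/q(h, g(v(-1, 0))) = 1/(√(9² + (-3 - 1)²)) = 1/(√(81 + (-4)²)) = 1/(√(81 + 16)) = 1/(√97) = √97/97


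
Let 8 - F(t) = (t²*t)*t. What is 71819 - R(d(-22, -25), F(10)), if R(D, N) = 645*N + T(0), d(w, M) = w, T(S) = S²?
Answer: 6516659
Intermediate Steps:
F(t) = 8 - t⁴ (F(t) = 8 - t²*t*t = 8 - t³*t = 8 - t⁴)
R(D, N) = 645*N (R(D, N) = 645*N + 0² = 645*N + 0 = 645*N)
71819 - R(d(-22, -25), F(10)) = 71819 - 645*(8 - 1*10⁴) = 71819 - 645*(8 - 1*10000) = 71819 - 645*(8 - 10000) = 71819 - 645*(-9992) = 71819 - 1*(-6444840) = 71819 + 6444840 = 6516659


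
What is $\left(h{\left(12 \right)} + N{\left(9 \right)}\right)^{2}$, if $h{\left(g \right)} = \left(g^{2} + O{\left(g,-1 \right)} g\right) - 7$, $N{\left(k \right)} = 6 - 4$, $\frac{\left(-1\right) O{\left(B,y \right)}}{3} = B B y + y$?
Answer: $28718881$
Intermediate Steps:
$O{\left(B,y \right)} = - 3 y - 3 y B^{2}$ ($O{\left(B,y \right)} = - 3 \left(B B y + y\right) = - 3 \left(B^{2} y + y\right) = - 3 \left(y B^{2} + y\right) = - 3 \left(y + y B^{2}\right) = - 3 y - 3 y B^{2}$)
$N{\left(k \right)} = 2$ ($N{\left(k \right)} = 6 - 4 = 2$)
$h{\left(g \right)} = -7 + g^{2} + g \left(3 + 3 g^{2}\right)$ ($h{\left(g \right)} = \left(g^{2} + \left(-3\right) \left(-1\right) \left(1 + g^{2}\right) g\right) - 7 = \left(g^{2} + \left(3 + 3 g^{2}\right) g\right) - 7 = \left(g^{2} + g \left(3 + 3 g^{2}\right)\right) - 7 = -7 + g^{2} + g \left(3 + 3 g^{2}\right)$)
$\left(h{\left(12 \right)} + N{\left(9 \right)}\right)^{2} = \left(\left(-7 + 12^{2} + 3 \cdot 12 \left(1 + 12^{2}\right)\right) + 2\right)^{2} = \left(\left(-7 + 144 + 3 \cdot 12 \left(1 + 144\right)\right) + 2\right)^{2} = \left(\left(-7 + 144 + 3 \cdot 12 \cdot 145\right) + 2\right)^{2} = \left(\left(-7 + 144 + 5220\right) + 2\right)^{2} = \left(5357 + 2\right)^{2} = 5359^{2} = 28718881$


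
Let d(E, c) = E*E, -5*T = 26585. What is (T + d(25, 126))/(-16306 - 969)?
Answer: 4692/17275 ≈ 0.27161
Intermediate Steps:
T = -5317 (T = -⅕*26585 = -5317)
d(E, c) = E²
(T + d(25, 126))/(-16306 - 969) = (-5317 + 25²)/(-16306 - 969) = (-5317 + 625)/(-17275) = -4692*(-1/17275) = 4692/17275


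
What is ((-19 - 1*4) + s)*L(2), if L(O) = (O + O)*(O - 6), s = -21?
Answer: 704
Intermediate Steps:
L(O) = 2*O*(-6 + O) (L(O) = (2*O)*(-6 + O) = 2*O*(-6 + O))
((-19 - 1*4) + s)*L(2) = ((-19 - 1*4) - 21)*(2*2*(-6 + 2)) = ((-19 - 4) - 21)*(2*2*(-4)) = (-23 - 21)*(-16) = -44*(-16) = 704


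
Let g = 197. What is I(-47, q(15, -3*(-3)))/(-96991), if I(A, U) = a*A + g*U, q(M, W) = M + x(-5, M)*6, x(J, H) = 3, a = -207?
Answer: -16230/96991 ≈ -0.16734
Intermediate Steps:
q(M, W) = 18 + M (q(M, W) = M + 3*6 = M + 18 = 18 + M)
I(A, U) = -207*A + 197*U
I(-47, q(15, -3*(-3)))/(-96991) = (-207*(-47) + 197*(18 + 15))/(-96991) = (9729 + 197*33)*(-1/96991) = (9729 + 6501)*(-1/96991) = 16230*(-1/96991) = -16230/96991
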